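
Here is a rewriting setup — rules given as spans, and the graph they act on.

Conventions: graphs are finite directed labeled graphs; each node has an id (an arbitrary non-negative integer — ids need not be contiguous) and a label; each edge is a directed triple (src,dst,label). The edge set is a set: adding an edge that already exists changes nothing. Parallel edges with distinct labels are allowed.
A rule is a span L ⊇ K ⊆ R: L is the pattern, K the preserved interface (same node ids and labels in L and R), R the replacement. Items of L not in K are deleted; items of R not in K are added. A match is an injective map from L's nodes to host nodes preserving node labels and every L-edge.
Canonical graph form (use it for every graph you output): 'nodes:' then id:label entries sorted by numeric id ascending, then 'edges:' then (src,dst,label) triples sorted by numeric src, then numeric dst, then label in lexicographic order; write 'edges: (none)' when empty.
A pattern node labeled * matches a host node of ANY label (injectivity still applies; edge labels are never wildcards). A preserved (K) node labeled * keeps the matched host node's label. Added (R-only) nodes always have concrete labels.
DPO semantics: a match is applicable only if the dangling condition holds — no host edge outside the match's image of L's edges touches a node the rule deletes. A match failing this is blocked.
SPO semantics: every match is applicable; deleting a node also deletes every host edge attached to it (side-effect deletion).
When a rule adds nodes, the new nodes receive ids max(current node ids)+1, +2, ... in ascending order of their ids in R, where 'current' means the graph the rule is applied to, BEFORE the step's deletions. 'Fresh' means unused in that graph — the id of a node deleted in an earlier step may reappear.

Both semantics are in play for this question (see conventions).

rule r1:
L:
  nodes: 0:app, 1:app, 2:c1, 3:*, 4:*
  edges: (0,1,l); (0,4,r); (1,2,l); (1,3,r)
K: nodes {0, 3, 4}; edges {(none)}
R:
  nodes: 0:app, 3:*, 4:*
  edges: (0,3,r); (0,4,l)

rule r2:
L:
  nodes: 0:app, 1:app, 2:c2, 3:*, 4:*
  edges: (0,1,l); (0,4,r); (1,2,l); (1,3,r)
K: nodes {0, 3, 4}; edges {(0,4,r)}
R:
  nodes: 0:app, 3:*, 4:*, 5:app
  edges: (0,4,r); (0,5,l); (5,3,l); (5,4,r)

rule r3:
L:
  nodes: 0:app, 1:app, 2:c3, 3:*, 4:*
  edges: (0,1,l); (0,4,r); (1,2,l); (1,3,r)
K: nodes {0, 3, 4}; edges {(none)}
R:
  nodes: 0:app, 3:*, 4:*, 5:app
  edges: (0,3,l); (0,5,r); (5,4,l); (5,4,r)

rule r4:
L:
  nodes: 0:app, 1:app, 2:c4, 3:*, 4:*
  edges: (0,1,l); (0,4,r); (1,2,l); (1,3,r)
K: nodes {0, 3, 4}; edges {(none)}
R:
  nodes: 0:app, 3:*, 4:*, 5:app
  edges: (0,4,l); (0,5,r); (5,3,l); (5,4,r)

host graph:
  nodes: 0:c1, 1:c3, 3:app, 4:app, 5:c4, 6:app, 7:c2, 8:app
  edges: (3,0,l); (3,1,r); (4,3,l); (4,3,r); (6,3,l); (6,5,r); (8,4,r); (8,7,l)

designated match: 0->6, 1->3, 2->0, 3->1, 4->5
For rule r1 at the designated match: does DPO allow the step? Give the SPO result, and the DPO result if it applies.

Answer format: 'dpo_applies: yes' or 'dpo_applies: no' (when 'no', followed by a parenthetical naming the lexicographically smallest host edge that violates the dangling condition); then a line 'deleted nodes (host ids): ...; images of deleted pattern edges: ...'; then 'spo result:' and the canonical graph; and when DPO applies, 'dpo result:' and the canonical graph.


dpo_applies: no
(the rule deletes node 3, which keeps host edge (4,3,l) outside the match image — the dangling condition fails, DPO blocks; SPO proceeds and side-deletes such edges)
deleted nodes (host ids): 0, 3; images of deleted pattern edges: (3,0,l); (3,1,r); (6,3,l); (6,5,r)
spo result:
nodes: 1:c3, 4:app, 5:c4, 6:app, 7:c2, 8:app
edges: (6,1,r); (6,5,l); (8,4,r); (8,7,l)


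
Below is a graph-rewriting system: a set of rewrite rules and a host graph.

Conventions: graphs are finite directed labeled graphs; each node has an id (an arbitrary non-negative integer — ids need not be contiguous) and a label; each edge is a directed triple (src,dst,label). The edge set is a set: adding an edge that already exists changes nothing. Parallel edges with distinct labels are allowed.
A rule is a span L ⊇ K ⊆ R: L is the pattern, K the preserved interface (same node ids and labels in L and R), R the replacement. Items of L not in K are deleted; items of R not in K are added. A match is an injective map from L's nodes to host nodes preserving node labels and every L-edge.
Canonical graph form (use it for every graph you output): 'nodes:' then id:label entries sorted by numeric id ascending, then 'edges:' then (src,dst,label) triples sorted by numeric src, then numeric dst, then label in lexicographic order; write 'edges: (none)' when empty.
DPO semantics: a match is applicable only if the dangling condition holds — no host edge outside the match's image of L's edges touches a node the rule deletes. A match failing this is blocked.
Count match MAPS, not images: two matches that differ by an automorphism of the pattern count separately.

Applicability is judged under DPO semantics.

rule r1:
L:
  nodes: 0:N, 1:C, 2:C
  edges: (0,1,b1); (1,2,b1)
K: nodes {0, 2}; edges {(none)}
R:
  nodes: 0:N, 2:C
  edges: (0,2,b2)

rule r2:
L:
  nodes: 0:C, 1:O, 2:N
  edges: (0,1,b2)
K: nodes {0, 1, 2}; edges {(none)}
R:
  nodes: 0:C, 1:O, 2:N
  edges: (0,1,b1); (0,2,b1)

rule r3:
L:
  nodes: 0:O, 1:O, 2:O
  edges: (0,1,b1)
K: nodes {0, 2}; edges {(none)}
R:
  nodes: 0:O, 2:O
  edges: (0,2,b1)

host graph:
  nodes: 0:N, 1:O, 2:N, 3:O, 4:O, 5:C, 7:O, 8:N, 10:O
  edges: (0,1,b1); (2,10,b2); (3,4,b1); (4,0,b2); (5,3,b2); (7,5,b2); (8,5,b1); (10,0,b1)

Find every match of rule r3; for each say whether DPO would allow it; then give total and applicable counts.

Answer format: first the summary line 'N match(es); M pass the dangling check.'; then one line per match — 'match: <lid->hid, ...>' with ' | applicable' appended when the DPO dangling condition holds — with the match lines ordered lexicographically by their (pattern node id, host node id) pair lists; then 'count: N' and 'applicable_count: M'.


3 match(es); 0 pass the dangling check.
match: 0->3, 1->4, 2->1
match: 0->3, 1->4, 2->7
match: 0->3, 1->4, 2->10
count: 3
applicable_count: 0


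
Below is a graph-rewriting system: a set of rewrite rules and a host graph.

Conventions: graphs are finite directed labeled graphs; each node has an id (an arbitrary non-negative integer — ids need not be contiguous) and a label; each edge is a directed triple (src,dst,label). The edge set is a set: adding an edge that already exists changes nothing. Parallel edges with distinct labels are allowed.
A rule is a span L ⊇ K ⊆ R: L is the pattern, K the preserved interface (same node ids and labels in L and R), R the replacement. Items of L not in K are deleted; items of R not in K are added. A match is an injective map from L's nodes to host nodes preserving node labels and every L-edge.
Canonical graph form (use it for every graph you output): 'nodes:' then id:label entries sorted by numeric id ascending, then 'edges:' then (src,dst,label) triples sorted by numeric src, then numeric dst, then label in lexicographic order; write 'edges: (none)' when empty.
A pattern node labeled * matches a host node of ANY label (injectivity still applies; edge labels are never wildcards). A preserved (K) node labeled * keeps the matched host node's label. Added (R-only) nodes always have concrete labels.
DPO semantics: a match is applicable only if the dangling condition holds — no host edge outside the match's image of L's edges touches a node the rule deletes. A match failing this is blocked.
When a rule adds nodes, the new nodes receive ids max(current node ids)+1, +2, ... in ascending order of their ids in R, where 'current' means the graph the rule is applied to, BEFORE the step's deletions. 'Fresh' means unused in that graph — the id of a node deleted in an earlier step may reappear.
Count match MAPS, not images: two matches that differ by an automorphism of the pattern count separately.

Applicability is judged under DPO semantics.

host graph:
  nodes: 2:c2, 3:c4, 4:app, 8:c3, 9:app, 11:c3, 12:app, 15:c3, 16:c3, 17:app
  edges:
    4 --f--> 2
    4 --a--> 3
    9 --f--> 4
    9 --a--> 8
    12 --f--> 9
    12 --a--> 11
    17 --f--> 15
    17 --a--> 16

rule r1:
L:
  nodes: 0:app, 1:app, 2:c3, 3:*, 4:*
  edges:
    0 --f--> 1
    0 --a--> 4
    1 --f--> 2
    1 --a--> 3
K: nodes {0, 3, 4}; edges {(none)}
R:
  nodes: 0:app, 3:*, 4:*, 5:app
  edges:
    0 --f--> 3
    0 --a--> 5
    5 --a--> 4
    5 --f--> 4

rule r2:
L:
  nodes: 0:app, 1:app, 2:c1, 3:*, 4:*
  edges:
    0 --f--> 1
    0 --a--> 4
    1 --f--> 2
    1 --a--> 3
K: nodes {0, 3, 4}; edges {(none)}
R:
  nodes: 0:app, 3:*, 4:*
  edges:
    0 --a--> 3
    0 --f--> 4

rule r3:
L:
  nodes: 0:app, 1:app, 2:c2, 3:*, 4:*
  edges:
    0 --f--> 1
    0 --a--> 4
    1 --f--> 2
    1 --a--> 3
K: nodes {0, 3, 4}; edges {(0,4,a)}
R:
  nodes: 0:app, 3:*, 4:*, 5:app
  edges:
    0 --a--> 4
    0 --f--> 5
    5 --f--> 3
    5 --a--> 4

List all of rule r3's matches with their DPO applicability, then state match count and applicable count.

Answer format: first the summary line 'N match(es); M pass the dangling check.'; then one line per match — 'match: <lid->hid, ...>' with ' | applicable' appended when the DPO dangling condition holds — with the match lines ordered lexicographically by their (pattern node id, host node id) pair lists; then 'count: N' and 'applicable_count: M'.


1 match(es); 1 pass the dangling check.
match: 0->9, 1->4, 2->2, 3->3, 4->8 | applicable
count: 1
applicable_count: 1


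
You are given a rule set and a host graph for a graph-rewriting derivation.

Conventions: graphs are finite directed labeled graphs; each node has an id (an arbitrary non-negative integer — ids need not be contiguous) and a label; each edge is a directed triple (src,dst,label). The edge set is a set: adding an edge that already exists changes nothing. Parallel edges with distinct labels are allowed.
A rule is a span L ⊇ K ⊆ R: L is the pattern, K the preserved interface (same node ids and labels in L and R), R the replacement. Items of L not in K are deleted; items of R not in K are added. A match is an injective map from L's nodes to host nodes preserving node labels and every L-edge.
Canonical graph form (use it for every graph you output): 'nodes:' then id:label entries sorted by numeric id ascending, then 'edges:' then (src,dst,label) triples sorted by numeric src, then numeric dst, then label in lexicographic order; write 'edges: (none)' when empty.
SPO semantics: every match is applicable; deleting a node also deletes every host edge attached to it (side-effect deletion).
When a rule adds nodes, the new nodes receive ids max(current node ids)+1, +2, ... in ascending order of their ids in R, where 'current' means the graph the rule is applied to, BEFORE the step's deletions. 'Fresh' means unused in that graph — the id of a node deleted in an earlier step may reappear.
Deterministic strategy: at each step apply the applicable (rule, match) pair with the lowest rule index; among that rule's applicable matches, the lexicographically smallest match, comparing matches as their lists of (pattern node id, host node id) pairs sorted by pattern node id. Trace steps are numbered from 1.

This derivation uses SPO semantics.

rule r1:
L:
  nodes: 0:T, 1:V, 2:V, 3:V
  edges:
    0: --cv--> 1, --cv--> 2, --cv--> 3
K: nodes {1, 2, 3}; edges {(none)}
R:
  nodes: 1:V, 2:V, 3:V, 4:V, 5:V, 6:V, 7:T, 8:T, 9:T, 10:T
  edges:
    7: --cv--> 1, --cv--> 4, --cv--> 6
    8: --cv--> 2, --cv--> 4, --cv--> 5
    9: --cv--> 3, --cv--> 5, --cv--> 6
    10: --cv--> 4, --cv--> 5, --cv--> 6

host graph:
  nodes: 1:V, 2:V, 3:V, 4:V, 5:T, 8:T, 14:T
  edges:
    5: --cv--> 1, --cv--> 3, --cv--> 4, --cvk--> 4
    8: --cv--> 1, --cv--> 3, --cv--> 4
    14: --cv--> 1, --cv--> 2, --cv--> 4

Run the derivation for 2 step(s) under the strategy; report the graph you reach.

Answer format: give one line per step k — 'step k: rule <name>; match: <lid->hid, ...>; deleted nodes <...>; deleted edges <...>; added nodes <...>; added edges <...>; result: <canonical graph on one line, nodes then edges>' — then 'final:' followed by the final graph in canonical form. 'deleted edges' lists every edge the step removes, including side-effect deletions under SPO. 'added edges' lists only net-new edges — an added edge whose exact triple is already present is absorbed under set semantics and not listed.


step 1: rule r1; match: 0->5, 1->1, 2->3, 3->4; deleted nodes 5; deleted edges (5,1,cv); (5,3,cv); (5,4,cv); (5,4,cvk); added nodes 15, 16, 17, 18, 19, 20, 21; added edges (18,1,cv); (18,15,cv); (18,17,cv); (19,3,cv); (19,15,cv); (19,16,cv); (20,4,cv); (20,16,cv); (20,17,cv); (21,15,cv); (21,16,cv); (21,17,cv); result: nodes: 1:V, 2:V, 3:V, 4:V, 8:T, 14:T, 15:V, 16:V, 17:V, 18:T, 19:T, 20:T, 21:T edges: (8,1,cv); (8,3,cv); (8,4,cv); (14,1,cv); (14,2,cv); (14,4,cv); (18,1,cv); (18,15,cv); (18,17,cv); (19,3,cv); (19,15,cv); (19,16,cv); (20,4,cv); (20,16,cv); (20,17,cv); (21,15,cv); (21,16,cv); (21,17,cv)
step 2: rule r1; match: 0->8, 1->1, 2->3, 3->4; deleted nodes 8; deleted edges (8,1,cv); (8,3,cv); (8,4,cv); added nodes 22, 23, 24, 25, 26, 27, 28; added edges (25,1,cv); (25,22,cv); (25,24,cv); (26,3,cv); (26,22,cv); (26,23,cv); (27,4,cv); (27,23,cv); (27,24,cv); (28,22,cv); (28,23,cv); (28,24,cv); result: nodes: 1:V, 2:V, 3:V, 4:V, 14:T, 15:V, 16:V, 17:V, 18:T, 19:T, 20:T, 21:T, 22:V, 23:V, 24:V, 25:T, 26:T, 27:T, 28:T edges: (14,1,cv); (14,2,cv); (14,4,cv); (18,1,cv); (18,15,cv); (18,17,cv); (19,3,cv); (19,15,cv); (19,16,cv); (20,4,cv); (20,16,cv); (20,17,cv); (21,15,cv); (21,16,cv); (21,17,cv); (25,1,cv); (25,22,cv); (25,24,cv); (26,3,cv); (26,22,cv); (26,23,cv); (27,4,cv); (27,23,cv); (27,24,cv); (28,22,cv); (28,23,cv); (28,24,cv)
final:
nodes: 1:V, 2:V, 3:V, 4:V, 14:T, 15:V, 16:V, 17:V, 18:T, 19:T, 20:T, 21:T, 22:V, 23:V, 24:V, 25:T, 26:T, 27:T, 28:T
edges: (14,1,cv); (14,2,cv); (14,4,cv); (18,1,cv); (18,15,cv); (18,17,cv); (19,3,cv); (19,15,cv); (19,16,cv); (20,4,cv); (20,16,cv); (20,17,cv); (21,15,cv); (21,16,cv); (21,17,cv); (25,1,cv); (25,22,cv); (25,24,cv); (26,3,cv); (26,22,cv); (26,23,cv); (27,4,cv); (27,23,cv); (27,24,cv); (28,22,cv); (28,23,cv); (28,24,cv)


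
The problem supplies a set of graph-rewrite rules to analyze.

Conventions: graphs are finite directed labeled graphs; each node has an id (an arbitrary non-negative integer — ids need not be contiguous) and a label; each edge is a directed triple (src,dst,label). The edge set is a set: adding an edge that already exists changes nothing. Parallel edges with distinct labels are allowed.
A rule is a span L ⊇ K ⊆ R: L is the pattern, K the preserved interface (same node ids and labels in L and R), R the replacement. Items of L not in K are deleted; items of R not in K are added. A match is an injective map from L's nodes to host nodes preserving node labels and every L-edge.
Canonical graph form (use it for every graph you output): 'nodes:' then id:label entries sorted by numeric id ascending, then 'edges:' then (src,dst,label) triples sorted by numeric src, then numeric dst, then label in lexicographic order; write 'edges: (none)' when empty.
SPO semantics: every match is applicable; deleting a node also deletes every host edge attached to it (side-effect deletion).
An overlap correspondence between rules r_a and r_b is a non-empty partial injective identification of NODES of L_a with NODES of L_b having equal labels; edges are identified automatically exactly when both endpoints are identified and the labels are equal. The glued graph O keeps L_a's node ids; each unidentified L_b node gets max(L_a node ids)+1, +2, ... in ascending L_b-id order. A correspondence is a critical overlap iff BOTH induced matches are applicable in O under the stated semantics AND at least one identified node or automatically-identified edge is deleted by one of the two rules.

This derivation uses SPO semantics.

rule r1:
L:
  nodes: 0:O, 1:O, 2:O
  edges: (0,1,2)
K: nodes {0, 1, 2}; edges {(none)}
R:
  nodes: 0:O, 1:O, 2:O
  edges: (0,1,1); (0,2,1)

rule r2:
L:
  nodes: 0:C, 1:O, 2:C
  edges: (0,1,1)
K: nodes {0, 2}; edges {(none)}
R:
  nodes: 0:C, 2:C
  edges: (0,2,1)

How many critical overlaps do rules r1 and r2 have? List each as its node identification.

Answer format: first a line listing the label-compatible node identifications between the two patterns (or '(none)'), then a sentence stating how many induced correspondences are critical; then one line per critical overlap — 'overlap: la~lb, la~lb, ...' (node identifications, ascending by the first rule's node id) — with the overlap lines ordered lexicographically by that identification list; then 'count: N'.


label-compatible node identifications between L(r1) and L(r2): 0~1, 1~1, 2~1
3 of the induced correspondences are critical overlaps of r1 and r2.
overlap: 0~1
overlap: 1~1
overlap: 2~1
count: 3


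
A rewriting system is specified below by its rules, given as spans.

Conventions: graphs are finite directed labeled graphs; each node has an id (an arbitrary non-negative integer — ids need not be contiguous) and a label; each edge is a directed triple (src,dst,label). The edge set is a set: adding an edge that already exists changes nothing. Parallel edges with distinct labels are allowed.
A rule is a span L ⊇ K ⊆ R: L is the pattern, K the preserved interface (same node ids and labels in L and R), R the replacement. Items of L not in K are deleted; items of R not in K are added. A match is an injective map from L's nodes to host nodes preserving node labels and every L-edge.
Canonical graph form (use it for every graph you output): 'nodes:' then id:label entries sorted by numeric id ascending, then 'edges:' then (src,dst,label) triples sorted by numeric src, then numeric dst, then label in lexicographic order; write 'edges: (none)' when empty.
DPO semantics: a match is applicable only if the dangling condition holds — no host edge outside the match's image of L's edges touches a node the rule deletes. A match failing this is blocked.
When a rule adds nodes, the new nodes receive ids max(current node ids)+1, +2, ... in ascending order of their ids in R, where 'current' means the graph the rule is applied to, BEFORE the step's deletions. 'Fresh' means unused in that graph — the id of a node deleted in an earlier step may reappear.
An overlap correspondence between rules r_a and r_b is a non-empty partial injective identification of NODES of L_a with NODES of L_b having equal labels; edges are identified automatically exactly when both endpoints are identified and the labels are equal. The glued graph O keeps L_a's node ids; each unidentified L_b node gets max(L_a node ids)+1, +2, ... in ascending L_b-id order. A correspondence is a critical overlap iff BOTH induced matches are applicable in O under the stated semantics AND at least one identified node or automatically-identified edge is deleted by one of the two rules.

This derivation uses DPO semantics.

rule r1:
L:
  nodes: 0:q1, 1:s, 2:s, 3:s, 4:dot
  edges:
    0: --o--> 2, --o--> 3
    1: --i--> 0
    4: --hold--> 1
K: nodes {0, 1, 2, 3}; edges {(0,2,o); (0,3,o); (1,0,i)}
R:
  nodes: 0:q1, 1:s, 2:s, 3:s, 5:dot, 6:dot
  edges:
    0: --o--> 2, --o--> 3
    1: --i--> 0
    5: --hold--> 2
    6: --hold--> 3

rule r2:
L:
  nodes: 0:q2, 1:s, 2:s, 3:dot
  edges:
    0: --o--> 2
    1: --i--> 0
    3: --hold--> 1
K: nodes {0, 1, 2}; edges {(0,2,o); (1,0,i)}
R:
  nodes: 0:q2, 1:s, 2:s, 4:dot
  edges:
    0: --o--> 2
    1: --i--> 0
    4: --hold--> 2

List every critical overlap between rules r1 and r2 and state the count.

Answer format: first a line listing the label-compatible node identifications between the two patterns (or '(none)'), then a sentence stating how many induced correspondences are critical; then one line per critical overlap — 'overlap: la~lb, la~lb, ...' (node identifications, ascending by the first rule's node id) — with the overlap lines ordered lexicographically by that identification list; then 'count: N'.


label-compatible node identifications between L(r1) and L(r2): 1~1, 1~2, 2~1, 2~2, 3~1, 3~2, 4~3
3 of the induced correspondences are critical overlaps of r1 and r2.
overlap: 1~1, 2~2, 4~3
overlap: 1~1, 3~2, 4~3
overlap: 1~1, 4~3
count: 3


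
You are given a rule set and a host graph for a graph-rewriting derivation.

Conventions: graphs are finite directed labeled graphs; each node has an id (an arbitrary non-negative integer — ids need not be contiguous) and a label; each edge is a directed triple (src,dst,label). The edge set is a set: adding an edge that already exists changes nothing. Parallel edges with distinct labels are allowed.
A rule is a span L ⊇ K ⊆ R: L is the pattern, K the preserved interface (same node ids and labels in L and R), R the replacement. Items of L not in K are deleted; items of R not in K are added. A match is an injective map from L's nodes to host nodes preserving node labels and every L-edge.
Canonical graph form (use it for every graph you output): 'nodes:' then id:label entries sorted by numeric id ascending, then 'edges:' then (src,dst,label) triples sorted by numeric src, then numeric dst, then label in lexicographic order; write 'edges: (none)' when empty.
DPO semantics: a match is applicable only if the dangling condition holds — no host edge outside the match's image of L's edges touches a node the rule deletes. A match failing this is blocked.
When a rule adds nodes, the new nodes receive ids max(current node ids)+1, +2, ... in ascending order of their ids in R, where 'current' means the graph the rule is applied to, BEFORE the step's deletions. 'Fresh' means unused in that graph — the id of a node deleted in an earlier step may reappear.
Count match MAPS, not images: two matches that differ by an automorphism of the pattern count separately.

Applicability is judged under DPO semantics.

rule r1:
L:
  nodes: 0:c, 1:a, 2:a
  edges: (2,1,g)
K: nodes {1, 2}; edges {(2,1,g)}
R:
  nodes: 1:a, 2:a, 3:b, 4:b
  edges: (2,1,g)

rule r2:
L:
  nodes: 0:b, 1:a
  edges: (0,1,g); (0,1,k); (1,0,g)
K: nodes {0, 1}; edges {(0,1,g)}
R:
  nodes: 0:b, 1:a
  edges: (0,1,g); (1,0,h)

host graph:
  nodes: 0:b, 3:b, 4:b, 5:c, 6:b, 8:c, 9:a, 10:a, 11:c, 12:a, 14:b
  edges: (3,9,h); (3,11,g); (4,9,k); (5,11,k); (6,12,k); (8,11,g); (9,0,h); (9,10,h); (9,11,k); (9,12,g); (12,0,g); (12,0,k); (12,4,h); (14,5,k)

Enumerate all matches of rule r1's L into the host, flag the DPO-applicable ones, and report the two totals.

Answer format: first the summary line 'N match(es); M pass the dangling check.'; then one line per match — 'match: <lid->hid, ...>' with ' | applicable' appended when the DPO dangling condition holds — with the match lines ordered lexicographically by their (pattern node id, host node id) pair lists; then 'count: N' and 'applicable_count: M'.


3 match(es); 0 pass the dangling check.
match: 0->5, 1->12, 2->9
match: 0->8, 1->12, 2->9
match: 0->11, 1->12, 2->9
count: 3
applicable_count: 0


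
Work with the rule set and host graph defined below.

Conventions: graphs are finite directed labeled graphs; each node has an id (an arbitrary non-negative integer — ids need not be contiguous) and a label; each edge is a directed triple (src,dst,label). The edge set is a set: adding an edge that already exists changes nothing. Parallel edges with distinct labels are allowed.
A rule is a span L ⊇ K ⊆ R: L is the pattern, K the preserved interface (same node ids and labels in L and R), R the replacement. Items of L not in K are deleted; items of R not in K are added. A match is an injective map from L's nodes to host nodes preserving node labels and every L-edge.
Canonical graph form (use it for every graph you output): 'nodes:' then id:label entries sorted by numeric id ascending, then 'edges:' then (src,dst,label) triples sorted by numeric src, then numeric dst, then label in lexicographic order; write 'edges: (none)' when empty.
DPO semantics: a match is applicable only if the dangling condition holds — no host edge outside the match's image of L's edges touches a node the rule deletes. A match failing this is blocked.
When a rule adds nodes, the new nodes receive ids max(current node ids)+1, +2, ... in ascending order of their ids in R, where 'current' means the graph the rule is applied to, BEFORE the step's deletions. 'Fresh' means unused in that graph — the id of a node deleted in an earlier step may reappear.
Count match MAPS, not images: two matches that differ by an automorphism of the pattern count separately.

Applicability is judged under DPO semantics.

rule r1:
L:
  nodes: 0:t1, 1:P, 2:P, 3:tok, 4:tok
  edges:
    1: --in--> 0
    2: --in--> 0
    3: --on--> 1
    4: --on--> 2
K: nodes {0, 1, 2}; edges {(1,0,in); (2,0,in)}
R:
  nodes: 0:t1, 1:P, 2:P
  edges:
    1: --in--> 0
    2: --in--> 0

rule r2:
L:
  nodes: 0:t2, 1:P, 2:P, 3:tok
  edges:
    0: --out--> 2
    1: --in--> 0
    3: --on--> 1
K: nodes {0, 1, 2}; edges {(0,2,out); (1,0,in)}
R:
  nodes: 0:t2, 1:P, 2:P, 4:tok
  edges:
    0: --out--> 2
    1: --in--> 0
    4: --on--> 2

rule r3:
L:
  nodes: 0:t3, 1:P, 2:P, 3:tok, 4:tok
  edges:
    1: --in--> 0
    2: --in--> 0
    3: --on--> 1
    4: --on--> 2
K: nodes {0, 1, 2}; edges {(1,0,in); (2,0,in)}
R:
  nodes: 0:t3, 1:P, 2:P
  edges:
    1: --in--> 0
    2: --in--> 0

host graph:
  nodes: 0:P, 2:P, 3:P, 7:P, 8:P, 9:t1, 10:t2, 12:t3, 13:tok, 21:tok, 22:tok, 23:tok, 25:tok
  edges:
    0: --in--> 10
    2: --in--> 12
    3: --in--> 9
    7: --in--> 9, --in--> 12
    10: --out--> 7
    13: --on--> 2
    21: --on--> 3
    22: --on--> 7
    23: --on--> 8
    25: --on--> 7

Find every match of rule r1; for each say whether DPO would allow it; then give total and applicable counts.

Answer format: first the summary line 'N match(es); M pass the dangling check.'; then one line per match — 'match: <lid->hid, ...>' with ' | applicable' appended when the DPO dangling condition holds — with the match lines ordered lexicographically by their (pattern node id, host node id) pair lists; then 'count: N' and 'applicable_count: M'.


4 match(es); 4 pass the dangling check.
match: 0->9, 1->3, 2->7, 3->21, 4->22 | applicable
match: 0->9, 1->3, 2->7, 3->21, 4->25 | applicable
match: 0->9, 1->7, 2->3, 3->22, 4->21 | applicable
match: 0->9, 1->7, 2->3, 3->25, 4->21 | applicable
count: 4
applicable_count: 4


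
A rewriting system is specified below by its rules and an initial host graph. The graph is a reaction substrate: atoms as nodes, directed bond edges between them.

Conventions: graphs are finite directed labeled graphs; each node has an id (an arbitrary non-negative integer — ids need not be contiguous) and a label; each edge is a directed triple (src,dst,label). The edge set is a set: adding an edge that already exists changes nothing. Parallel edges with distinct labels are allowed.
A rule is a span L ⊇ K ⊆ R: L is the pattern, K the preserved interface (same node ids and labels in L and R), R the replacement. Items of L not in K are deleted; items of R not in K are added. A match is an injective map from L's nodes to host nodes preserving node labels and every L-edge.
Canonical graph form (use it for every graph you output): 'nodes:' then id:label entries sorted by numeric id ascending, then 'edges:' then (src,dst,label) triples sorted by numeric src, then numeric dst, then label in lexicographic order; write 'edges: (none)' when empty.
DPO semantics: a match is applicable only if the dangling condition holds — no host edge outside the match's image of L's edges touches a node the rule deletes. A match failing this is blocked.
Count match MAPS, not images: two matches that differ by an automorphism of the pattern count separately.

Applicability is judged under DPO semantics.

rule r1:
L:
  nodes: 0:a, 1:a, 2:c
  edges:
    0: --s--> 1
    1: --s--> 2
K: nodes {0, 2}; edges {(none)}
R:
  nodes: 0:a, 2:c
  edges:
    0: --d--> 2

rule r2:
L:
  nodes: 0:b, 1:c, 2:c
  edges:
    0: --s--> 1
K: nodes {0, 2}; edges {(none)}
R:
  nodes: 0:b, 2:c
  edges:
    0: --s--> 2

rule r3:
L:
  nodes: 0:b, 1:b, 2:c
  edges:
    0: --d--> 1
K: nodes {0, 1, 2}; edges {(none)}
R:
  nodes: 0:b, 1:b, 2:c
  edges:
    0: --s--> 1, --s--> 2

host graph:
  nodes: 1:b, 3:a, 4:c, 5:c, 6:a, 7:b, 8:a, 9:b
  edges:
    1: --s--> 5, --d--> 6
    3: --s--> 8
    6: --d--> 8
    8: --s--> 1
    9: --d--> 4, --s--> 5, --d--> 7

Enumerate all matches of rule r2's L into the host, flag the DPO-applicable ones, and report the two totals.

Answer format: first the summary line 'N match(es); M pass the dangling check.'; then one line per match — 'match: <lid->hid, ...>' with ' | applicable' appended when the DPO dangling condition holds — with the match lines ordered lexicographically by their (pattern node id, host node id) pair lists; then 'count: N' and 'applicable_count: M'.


2 match(es); 0 pass the dangling check.
match: 0->1, 1->5, 2->4
match: 0->9, 1->5, 2->4
count: 2
applicable_count: 0


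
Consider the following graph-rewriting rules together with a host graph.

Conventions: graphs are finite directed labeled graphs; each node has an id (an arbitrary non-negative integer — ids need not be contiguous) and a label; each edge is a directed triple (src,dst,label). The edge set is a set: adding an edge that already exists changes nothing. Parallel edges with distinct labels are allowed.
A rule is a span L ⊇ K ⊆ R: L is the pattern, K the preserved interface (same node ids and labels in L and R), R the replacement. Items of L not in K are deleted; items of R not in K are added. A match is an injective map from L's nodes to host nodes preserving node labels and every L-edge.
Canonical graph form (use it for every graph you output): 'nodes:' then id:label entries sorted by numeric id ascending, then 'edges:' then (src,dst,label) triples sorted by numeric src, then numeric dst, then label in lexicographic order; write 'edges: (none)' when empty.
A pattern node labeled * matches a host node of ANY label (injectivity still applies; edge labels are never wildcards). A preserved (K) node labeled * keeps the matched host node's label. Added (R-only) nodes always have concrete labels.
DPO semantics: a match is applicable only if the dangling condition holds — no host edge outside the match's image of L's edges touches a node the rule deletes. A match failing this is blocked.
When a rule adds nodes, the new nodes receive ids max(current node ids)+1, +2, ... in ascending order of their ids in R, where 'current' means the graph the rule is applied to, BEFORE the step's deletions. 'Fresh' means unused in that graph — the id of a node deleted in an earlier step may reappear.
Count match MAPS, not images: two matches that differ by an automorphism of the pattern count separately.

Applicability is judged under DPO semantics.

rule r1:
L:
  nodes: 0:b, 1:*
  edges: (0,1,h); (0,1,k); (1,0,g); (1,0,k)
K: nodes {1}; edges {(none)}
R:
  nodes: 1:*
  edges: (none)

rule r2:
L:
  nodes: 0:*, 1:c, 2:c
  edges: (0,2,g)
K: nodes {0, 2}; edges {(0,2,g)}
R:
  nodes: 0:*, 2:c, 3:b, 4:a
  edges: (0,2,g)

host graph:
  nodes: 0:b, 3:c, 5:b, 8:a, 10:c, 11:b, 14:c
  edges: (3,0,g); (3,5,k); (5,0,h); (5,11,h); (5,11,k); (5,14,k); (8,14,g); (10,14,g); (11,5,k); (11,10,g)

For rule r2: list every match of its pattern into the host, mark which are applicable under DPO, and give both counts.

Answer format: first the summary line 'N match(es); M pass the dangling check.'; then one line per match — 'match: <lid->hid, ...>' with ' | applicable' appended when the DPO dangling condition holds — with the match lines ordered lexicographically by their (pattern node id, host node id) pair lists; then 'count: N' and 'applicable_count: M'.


5 match(es); 0 pass the dangling check.
match: 0->8, 1->3, 2->14
match: 0->8, 1->10, 2->14
match: 0->10, 1->3, 2->14
match: 0->11, 1->3, 2->10
match: 0->11, 1->14, 2->10
count: 5
applicable_count: 0


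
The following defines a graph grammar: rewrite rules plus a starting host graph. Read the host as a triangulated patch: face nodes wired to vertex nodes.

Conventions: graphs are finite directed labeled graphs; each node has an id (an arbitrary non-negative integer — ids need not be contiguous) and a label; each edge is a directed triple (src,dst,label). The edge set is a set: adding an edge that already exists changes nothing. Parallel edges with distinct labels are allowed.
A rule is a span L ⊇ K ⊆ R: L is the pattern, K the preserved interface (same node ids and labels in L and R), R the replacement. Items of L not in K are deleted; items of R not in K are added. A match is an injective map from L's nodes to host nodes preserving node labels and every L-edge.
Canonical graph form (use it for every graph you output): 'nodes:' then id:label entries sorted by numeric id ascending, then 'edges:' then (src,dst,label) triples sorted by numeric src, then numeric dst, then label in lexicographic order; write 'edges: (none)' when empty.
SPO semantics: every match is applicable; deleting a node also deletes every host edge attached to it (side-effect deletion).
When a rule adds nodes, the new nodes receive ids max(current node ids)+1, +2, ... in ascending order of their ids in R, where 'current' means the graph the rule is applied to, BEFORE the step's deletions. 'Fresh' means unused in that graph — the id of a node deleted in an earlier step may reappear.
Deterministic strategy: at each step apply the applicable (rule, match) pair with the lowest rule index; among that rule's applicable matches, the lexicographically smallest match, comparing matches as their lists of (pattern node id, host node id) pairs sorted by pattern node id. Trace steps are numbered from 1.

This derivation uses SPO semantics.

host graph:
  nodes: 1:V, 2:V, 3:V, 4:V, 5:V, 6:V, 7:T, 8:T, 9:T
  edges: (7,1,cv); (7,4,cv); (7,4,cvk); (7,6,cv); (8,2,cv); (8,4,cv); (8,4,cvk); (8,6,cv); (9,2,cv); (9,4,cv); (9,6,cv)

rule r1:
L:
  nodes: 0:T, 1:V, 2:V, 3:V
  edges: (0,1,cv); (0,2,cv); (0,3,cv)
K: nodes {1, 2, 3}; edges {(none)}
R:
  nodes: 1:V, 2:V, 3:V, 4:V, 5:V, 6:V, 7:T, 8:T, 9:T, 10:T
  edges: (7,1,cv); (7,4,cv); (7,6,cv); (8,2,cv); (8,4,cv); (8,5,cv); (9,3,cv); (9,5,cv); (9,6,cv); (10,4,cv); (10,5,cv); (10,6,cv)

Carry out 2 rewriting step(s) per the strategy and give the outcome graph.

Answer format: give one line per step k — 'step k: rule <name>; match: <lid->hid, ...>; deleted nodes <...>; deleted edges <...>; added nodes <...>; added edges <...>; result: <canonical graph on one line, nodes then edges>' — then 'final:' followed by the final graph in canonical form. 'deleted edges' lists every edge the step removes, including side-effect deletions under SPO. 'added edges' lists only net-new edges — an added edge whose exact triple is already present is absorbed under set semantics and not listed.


step 1: rule r1; match: 0->7, 1->1, 2->4, 3->6; deleted nodes 7; deleted edges (7,1,cv); (7,4,cv); (7,4,cvk); (7,6,cv); added nodes 10, 11, 12, 13, 14, 15, 16; added edges (13,1,cv); (13,10,cv); (13,12,cv); (14,4,cv); (14,10,cv); (14,11,cv); (15,6,cv); (15,11,cv); (15,12,cv); (16,10,cv); (16,11,cv); (16,12,cv); result: nodes: 1:V, 2:V, 3:V, 4:V, 5:V, 6:V, 8:T, 9:T, 10:V, 11:V, 12:V, 13:T, 14:T, 15:T, 16:T edges: (8,2,cv); (8,4,cv); (8,4,cvk); (8,6,cv); (9,2,cv); (9,4,cv); (9,6,cv); (13,1,cv); (13,10,cv); (13,12,cv); (14,4,cv); (14,10,cv); (14,11,cv); (15,6,cv); (15,11,cv); (15,12,cv); (16,10,cv); (16,11,cv); (16,12,cv)
step 2: rule r1; match: 0->8, 1->2, 2->4, 3->6; deleted nodes 8; deleted edges (8,2,cv); (8,4,cv); (8,4,cvk); (8,6,cv); added nodes 17, 18, 19, 20, 21, 22, 23; added edges (20,2,cv); (20,17,cv); (20,19,cv); (21,4,cv); (21,17,cv); (21,18,cv); (22,6,cv); (22,18,cv); (22,19,cv); (23,17,cv); (23,18,cv); (23,19,cv); result: nodes: 1:V, 2:V, 3:V, 4:V, 5:V, 6:V, 9:T, 10:V, 11:V, 12:V, 13:T, 14:T, 15:T, 16:T, 17:V, 18:V, 19:V, 20:T, 21:T, 22:T, 23:T edges: (9,2,cv); (9,4,cv); (9,6,cv); (13,1,cv); (13,10,cv); (13,12,cv); (14,4,cv); (14,10,cv); (14,11,cv); (15,6,cv); (15,11,cv); (15,12,cv); (16,10,cv); (16,11,cv); (16,12,cv); (20,2,cv); (20,17,cv); (20,19,cv); (21,4,cv); (21,17,cv); (21,18,cv); (22,6,cv); (22,18,cv); (22,19,cv); (23,17,cv); (23,18,cv); (23,19,cv)
final:
nodes: 1:V, 2:V, 3:V, 4:V, 5:V, 6:V, 9:T, 10:V, 11:V, 12:V, 13:T, 14:T, 15:T, 16:T, 17:V, 18:V, 19:V, 20:T, 21:T, 22:T, 23:T
edges: (9,2,cv); (9,4,cv); (9,6,cv); (13,1,cv); (13,10,cv); (13,12,cv); (14,4,cv); (14,10,cv); (14,11,cv); (15,6,cv); (15,11,cv); (15,12,cv); (16,10,cv); (16,11,cv); (16,12,cv); (20,2,cv); (20,17,cv); (20,19,cv); (21,4,cv); (21,17,cv); (21,18,cv); (22,6,cv); (22,18,cv); (22,19,cv); (23,17,cv); (23,18,cv); (23,19,cv)


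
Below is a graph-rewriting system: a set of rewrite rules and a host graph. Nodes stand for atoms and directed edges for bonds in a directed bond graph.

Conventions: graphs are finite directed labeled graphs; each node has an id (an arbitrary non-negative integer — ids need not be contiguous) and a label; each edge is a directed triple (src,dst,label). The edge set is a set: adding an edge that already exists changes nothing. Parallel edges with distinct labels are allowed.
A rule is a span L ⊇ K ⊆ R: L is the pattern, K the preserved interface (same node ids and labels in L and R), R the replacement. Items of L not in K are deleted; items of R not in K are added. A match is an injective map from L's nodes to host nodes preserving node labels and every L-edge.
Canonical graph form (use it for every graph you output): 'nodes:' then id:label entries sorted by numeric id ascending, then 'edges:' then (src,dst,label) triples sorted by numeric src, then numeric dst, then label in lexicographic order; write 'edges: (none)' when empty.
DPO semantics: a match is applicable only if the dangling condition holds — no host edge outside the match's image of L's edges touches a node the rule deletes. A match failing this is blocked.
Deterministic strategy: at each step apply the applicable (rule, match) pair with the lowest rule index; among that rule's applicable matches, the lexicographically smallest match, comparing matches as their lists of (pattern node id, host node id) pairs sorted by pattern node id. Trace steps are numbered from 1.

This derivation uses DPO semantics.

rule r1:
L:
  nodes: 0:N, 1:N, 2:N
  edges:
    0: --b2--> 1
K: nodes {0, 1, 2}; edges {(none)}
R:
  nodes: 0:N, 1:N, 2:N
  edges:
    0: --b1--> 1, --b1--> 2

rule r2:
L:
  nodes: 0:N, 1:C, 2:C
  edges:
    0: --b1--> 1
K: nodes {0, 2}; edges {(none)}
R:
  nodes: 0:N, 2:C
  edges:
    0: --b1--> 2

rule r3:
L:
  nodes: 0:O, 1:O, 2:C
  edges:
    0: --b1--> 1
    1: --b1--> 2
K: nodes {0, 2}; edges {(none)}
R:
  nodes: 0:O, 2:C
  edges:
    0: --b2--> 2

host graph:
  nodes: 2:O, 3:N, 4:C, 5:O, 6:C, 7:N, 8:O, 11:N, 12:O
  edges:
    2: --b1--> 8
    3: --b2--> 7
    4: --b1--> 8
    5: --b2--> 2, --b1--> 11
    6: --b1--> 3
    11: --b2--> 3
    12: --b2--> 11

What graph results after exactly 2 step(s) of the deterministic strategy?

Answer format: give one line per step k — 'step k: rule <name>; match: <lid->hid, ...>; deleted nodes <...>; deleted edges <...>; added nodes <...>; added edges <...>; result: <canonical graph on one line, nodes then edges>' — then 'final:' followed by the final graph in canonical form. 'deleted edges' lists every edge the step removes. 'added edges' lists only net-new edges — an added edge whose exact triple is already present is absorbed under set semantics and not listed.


step 1: rule r1; match: 0->3, 1->7, 2->11; deleted nodes (none); deleted edges (3,7,b2); added nodes (none); added edges (3,7,b1); (3,11,b1); result: nodes: 2:O, 3:N, 4:C, 5:O, 6:C, 7:N, 8:O, 11:N, 12:O edges: (2,8,b1); (3,7,b1); (3,11,b1); (4,8,b1); (5,2,b2); (5,11,b1); (6,3,b1); (11,3,b2); (12,11,b2)
step 2: rule r1; match: 0->11, 1->3, 2->7; deleted nodes (none); deleted edges (11,3,b2); added nodes (none); added edges (11,3,b1); (11,7,b1); result: nodes: 2:O, 3:N, 4:C, 5:O, 6:C, 7:N, 8:O, 11:N, 12:O edges: (2,8,b1); (3,7,b1); (3,11,b1); (4,8,b1); (5,2,b2); (5,11,b1); (6,3,b1); (11,3,b1); (11,7,b1); (12,11,b2)
final:
nodes: 2:O, 3:N, 4:C, 5:O, 6:C, 7:N, 8:O, 11:N, 12:O
edges: (2,8,b1); (3,7,b1); (3,11,b1); (4,8,b1); (5,2,b2); (5,11,b1); (6,3,b1); (11,3,b1); (11,7,b1); (12,11,b2)


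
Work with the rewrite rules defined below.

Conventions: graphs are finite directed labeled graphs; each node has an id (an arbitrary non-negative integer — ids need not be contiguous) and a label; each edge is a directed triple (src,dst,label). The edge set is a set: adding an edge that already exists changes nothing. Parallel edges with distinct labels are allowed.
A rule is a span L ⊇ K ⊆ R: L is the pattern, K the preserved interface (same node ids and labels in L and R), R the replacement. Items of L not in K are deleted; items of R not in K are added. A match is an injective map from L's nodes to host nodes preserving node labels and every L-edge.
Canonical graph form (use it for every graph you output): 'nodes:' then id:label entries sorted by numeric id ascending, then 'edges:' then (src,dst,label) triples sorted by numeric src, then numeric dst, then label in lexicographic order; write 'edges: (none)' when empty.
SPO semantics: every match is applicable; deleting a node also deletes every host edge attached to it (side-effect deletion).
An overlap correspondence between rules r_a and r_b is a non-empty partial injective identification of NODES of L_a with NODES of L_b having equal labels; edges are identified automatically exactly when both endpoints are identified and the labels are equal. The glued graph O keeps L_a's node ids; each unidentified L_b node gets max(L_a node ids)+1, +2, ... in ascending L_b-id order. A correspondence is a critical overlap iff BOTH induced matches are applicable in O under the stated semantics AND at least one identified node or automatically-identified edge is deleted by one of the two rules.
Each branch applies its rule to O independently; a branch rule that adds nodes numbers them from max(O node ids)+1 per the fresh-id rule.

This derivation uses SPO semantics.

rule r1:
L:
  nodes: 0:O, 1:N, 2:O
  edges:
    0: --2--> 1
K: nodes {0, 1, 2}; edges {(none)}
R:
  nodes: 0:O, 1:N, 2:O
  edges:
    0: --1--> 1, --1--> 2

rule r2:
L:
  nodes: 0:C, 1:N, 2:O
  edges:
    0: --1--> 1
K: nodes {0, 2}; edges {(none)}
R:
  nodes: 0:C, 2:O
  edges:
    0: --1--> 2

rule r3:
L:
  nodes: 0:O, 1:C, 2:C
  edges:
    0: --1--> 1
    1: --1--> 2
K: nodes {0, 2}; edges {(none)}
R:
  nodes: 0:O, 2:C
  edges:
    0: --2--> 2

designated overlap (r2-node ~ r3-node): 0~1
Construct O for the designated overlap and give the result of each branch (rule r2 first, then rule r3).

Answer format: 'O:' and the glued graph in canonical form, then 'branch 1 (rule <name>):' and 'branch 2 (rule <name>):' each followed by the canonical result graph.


O:
nodes: 0:C, 1:N, 2:O, 3:O, 4:C
edges: (0,1,1); (0,4,1); (3,0,1)
branch 1 (rule r2):
nodes: 0:C, 2:O, 3:O, 4:C
edges: (0,2,1); (0,4,1); (3,0,1)
branch 2 (rule r3):
nodes: 1:N, 2:O, 3:O, 4:C
edges: (3,4,2)
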